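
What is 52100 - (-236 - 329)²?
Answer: -267125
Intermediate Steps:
52100 - (-236 - 329)² = 52100 - 1*(-565)² = 52100 - 1*319225 = 52100 - 319225 = -267125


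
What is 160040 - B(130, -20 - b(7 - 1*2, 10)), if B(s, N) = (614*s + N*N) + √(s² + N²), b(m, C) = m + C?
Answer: 78995 - 25*√29 ≈ 78860.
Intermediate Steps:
b(m, C) = C + m
B(s, N) = N² + √(N² + s²) + 614*s (B(s, N) = (614*s + N²) + √(N² + s²) = (N² + 614*s) + √(N² + s²) = N² + √(N² + s²) + 614*s)
160040 - B(130, -20 - b(7 - 1*2, 10)) = 160040 - ((-20 - (10 + (7 - 1*2)))² + √((-20 - (10 + (7 - 1*2)))² + 130²) + 614*130) = 160040 - ((-20 - (10 + (7 - 2)))² + √((-20 - (10 + (7 - 2)))² + 16900) + 79820) = 160040 - ((-20 - (10 + 5))² + √((-20 - (10 + 5))² + 16900) + 79820) = 160040 - ((-20 - 1*15)² + √((-20 - 1*15)² + 16900) + 79820) = 160040 - ((-20 - 15)² + √((-20 - 15)² + 16900) + 79820) = 160040 - ((-35)² + √((-35)² + 16900) + 79820) = 160040 - (1225 + √(1225 + 16900) + 79820) = 160040 - (1225 + √18125 + 79820) = 160040 - (1225 + 25*√29 + 79820) = 160040 - (81045 + 25*√29) = 160040 + (-81045 - 25*√29) = 78995 - 25*√29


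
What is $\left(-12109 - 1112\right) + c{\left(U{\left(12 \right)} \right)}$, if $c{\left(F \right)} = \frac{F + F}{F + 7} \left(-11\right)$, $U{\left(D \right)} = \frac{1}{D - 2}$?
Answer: $- \frac{938713}{71} \approx -13221.0$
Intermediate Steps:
$U{\left(D \right)} = \frac{1}{-2 + D}$
$c{\left(F \right)} = - \frac{22 F}{7 + F}$ ($c{\left(F \right)} = \frac{2 F}{7 + F} \left(-11\right) = - \frac{22 F}{7 + F}$)
$\left(-12109 - 1112\right) + c{\left(U{\left(12 \right)} \right)} = \left(-12109 - 1112\right) - \frac{22}{\left(-2 + 12\right) \left(7 + \frac{1}{-2 + 12}\right)} = \left(-12109 - 1112\right) - \frac{22}{10 \left(7 + \frac{1}{10}\right)} = -13221 - \frac{11}{5 \left(7 + \frac{1}{10}\right)} = -13221 - \frac{11}{5 \cdot \frac{71}{10}} = -13221 - \frac{11}{5} \cdot \frac{10}{71} = -13221 - \frac{22}{71} = - \frac{938713}{71}$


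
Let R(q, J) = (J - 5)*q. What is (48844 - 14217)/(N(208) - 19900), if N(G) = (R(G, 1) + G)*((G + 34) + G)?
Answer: -1117/9700 ≈ -0.11515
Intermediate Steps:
R(q, J) = q*(-5 + J) (R(q, J) = (-5 + J)*q = q*(-5 + J))
N(G) = -3*G*(34 + 2*G) (N(G) = (G*(-5 + 1) + G)*((G + 34) + G) = (G*(-4) + G)*((34 + G) + G) = (-4*G + G)*(34 + 2*G) = (-3*G)*(34 + 2*G) = -3*G*(34 + 2*G))
(48844 - 14217)/(N(208) - 19900) = (48844 - 14217)/(6*208*(-17 - 1*208) - 19900) = 34627/(6*208*(-17 - 208) - 19900) = 34627/(6*208*(-225) - 19900) = 34627/(-280800 - 19900) = 34627/(-300700) = 34627*(-1/300700) = -1117/9700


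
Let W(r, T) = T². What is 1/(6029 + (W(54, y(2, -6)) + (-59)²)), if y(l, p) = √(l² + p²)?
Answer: 1/9550 ≈ 0.00010471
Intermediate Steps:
1/(6029 + (W(54, y(2, -6)) + (-59)²)) = 1/(6029 + ((√(2² + (-6)²))² + (-59)²)) = 1/(6029 + ((√(4 + 36))² + 3481)) = 1/(6029 + ((√40)² + 3481)) = 1/(6029 + ((2*√10)² + 3481)) = 1/(6029 + (40 + 3481)) = 1/(6029 + 3521) = 1/9550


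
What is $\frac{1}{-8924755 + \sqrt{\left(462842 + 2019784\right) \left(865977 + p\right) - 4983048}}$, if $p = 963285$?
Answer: $- \frac{8924755}{75109883391061} - \frac{6 \sqrt{126149122749}}{75109883391061} \approx -1.472 \cdot 10^{-7}$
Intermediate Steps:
$\frac{1}{-8924755 + \sqrt{\left(462842 + 2019784\right) \left(865977 + p\right) - 4983048}} = \frac{1}{-8924755 + \sqrt{\left(462842 + 2019784\right) \left(865977 + 963285\right) - 4983048}} = \frac{1}{-8924755 + \sqrt{2482626 \cdot 1829262 - 4983048}} = \frac{1}{-8924755 + \sqrt{4541373402012 - 4983048}} = \frac{1}{-8924755 + \sqrt{4541368418964}} = \frac{1}{-8924755 + 6 \sqrt{126149122749}}$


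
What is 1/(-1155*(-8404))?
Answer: 1/9706620 ≈ 1.0302e-7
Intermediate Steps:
1/(-1155*(-8404)) = -1/1155*(-1/8404) = 1/9706620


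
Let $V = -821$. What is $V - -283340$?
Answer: $282519$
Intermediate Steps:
$V - -283340 = -821 - -283340 = -821 + 283340 = 282519$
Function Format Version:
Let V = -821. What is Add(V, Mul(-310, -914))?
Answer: 282519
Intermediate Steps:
Add(V, Mul(-310, -914)) = Add(-821, Mul(-310, -914)) = Add(-821, 283340) = 282519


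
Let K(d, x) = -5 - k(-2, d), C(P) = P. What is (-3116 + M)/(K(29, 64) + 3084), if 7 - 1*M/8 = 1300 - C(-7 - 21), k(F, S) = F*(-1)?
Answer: -13684/3077 ≈ -4.4472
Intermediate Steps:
k(F, S) = -F
K(d, x) = -7 (K(d, x) = -5 - (-1)*(-2) = -5 - 1*2 = -5 - 2 = -7)
M = -10568 (M = 56 - 8*(1300 - (-7 - 21)) = 56 - 8*(1300 - 1*(-28)) = 56 - 8*(1300 + 28) = 56 - 8*1328 = 56 - 10624 = -10568)
(-3116 + M)/(K(29, 64) + 3084) = (-3116 - 10568)/(-7 + 3084) = -13684/3077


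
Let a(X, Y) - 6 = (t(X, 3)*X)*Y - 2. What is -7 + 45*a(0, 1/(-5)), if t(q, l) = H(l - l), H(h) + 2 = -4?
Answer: 173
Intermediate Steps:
H(h) = -6 (H(h) = -2 - 4 = -6)
t(q, l) = -6
a(X, Y) = 4 - 6*X*Y (a(X, Y) = 6 + ((-6*X)*Y - 2) = 6 + (-6*X*Y - 2) = 6 + (-2 - 6*X*Y) = 4 - 6*X*Y)
-7 + 45*a(0, 1/(-5)) = -7 + 45*(4 - 6*0/(-5)) = -7 + 45*(4 - 6*0*(-⅕)) = -7 + 45*(4 + 0) = -7 + 45*4 = -7 + 180 = 173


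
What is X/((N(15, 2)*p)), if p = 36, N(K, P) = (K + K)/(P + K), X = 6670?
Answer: 11339/108 ≈ 104.99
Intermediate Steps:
N(K, P) = 2*K/(K + P) (N(K, P) = (2*K)/(K + P) = 2*K/(K + P))
X/((N(15, 2)*p)) = 6670/(((2*15/(15 + 2))*36)) = 6670/(((2*15/17)*36)) = 6670/(((2*15*(1/17))*36)) = 6670/(((30/17)*36)) = 6670/(1080/17) = 6670*(17/1080) = 11339/108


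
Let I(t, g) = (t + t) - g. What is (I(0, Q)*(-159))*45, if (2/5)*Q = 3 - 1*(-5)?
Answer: 143100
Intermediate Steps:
Q = 20 (Q = 5*(3 - 1*(-5))/2 = 5*(3 + 5)/2 = (5/2)*8 = 20)
I(t, g) = -g + 2*t (I(t, g) = 2*t - g = -g + 2*t)
(I(0, Q)*(-159))*45 = ((-1*20 + 2*0)*(-159))*45 = ((-20 + 0)*(-159))*45 = -20*(-159)*45 = 3180*45 = 143100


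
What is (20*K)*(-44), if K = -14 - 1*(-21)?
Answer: -6160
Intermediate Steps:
K = 7 (K = -14 + 21 = 7)
(20*K)*(-44) = (20*7)*(-44) = 140*(-44) = -6160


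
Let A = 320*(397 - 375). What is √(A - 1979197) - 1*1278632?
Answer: -1278632 + I*√1972157 ≈ -1.2786e+6 + 1404.3*I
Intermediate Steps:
A = 7040 (A = 320*22 = 7040)
√(A - 1979197) - 1*1278632 = √(7040 - 1979197) - 1*1278632 = √(-1972157) - 1278632 = I*√1972157 - 1278632 = -1278632 + I*√1972157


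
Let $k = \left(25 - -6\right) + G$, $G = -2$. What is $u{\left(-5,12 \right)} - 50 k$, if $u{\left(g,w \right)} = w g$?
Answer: $-1510$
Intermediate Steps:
$u{\left(g,w \right)} = g w$
$k = 29$ ($k = \left(25 - -6\right) - 2 = \left(25 + 6\right) - 2 = 31 - 2 = 29$)
$u{\left(-5,12 \right)} - 50 k = \left(-5\right) 12 - 1450 = -60 - 1450 = -1510$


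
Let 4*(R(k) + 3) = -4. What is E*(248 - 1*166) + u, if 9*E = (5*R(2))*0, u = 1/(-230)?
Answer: -1/230 ≈ -0.0043478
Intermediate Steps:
u = -1/230 ≈ -0.0043478
R(k) = -4 (R(k) = -3 + (¼)*(-4) = -3 - 1 = -4)
E = 0 (E = ((5*(-4))*0)/9 = (-20*0)/9 = (⅑)*0 = 0)
E*(248 - 1*166) + u = 0*(248 - 1*166) - 1/230 = 0*(248 - 166) - 1/230 = 0*82 - 1/230 = 0 - 1/230 = -1/230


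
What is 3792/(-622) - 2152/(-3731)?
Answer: -6404704/1160341 ≈ -5.5197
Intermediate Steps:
3792/(-622) - 2152/(-3731) = 3792*(-1/622) - 2152*(-1/3731) = -1896/311 + 2152/3731 = -6404704/1160341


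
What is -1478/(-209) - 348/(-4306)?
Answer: 3218500/449977 ≈ 7.1526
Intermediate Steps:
-1478/(-209) - 348/(-4306) = -1478*(-1/209) - 348*(-1/4306) = 1478/209 + 174/2153 = 3218500/449977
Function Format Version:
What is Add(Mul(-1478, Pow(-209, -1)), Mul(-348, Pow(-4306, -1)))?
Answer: Rational(3218500, 449977) ≈ 7.1526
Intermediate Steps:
Add(Mul(-1478, Pow(-209, -1)), Mul(-348, Pow(-4306, -1))) = Add(Mul(-1478, Rational(-1, 209)), Mul(-348, Rational(-1, 4306))) = Add(Rational(1478, 209), Rational(174, 2153)) = Rational(3218500, 449977)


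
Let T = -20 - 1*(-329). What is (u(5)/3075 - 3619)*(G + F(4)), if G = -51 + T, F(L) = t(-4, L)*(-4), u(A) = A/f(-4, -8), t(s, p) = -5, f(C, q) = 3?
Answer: -1856221012/1845 ≈ -1.0061e+6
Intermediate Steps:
T = 309 (T = -20 + 329 = 309)
u(A) = A/3
F(L) = 20 (F(L) = -5*(-4) = 20)
G = 258 (G = -51 + 309 = 258)
(u(5)/3075 - 3619)*(G + F(4)) = (((1/3)*5)/3075 - 3619)*(258 + 20) = ((5/3)*(1/3075) - 3619)*278 = (1/1845 - 3619)*278 = -6677054/1845*278 = -1856221012/1845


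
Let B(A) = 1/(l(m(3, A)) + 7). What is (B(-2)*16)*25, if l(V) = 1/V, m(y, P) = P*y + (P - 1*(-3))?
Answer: 1000/17 ≈ 58.824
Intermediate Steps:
m(y, P) = 3 + P + P*y (m(y, P) = P*y + (P + 3) = P*y + (3 + P) = 3 + P + P*y)
B(A) = 1/(7 + 1/(3 + 4*A)) (B(A) = 1/(1/(3 + A + A*3) + 7) = 1/(1/(3 + A + 3*A) + 7) = 1/(1/(3 + 4*A) + 7) = 1/(7 + 1/(3 + 4*A)))
(B(-2)*16)*25 = (((3 + 4*(-2))/(2*(11 + 14*(-2))))*16)*25 = (((3 - 8)/(2*(11 - 28)))*16)*25 = (((½)*(-5)/(-17))*16)*25 = (((½)*(-1/17)*(-5))*16)*25 = ((5/34)*16)*25 = (40/17)*25 = 1000/17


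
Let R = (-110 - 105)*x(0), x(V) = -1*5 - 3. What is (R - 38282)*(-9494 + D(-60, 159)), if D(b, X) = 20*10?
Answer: 339807228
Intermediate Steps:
D(b, X) = 200
x(V) = -8 (x(V) = -5 - 3 = -8)
R = 1720 (R = (-110 - 105)*(-8) = -215*(-8) = 1720)
(R - 38282)*(-9494 + D(-60, 159)) = (1720 - 38282)*(-9494 + 200) = -36562*(-9294) = 339807228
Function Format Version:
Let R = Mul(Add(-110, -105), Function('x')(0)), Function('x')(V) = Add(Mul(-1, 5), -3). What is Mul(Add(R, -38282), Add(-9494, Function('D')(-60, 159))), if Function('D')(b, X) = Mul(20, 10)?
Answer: 339807228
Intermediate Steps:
Function('D')(b, X) = 200
Function('x')(V) = -8 (Function('x')(V) = Add(-5, -3) = -8)
R = 1720 (R = Mul(Add(-110, -105), -8) = Mul(-215, -8) = 1720)
Mul(Add(R, -38282), Add(-9494, Function('D')(-60, 159))) = Mul(Add(1720, -38282), Add(-9494, 200)) = Mul(-36562, -9294) = 339807228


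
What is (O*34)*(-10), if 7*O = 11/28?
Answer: -935/49 ≈ -19.082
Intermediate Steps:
O = 11/196 (O = (11/28)/7 = (11*(1/28))/7 = (⅐)*(11/28) = 11/196 ≈ 0.056122)
(O*34)*(-10) = ((11/196)*34)*(-10) = (187/98)*(-10) = -935/49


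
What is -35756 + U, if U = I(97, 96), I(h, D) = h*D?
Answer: -26444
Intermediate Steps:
I(h, D) = D*h
U = 9312 (U = 96*97 = 9312)
-35756 + U = -35756 + 9312 = -26444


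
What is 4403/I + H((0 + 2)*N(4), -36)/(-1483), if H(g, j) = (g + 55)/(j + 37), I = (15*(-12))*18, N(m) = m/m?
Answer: -6714329/4804920 ≈ -1.3974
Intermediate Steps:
N(m) = 1
I = -3240 (I = -180*18 = -3240)
H(g, j) = (55 + g)/(37 + j)
4403/I + H((0 + 2)*N(4), -36)/(-1483) = 4403/(-3240) + ((55 + (0 + 2)*1)/(37 - 36))/(-1483) = 4403*(-1/3240) + ((55 + 2*1)/1)*(-1/1483) = -4403/3240 + (1*(55 + 2))*(-1/1483) = -4403/3240 + (1*57)*(-1/1483) = -4403/3240 + 57*(-1/1483) = -4403/3240 - 57/1483 = -6714329/4804920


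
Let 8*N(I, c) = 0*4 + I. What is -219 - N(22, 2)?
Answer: -887/4 ≈ -221.75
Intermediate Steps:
N(I, c) = I/8 (N(I, c) = (0*4 + I)/8 = (0 + I)/8 = I/8)
-219 - N(22, 2) = -219 - 22/8 = -219 - 1*11/4 = -219 - 11/4 = -887/4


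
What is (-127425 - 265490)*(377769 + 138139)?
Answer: -202707991820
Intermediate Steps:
(-127425 - 265490)*(377769 + 138139) = -392915*515908 = -202707991820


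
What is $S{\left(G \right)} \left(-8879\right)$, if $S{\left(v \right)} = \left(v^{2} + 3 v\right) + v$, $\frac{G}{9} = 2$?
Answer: $-3516084$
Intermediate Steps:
$G = 18$ ($G = 9 \cdot 2 = 18$)
$S{\left(v \right)} = v^{2} + 4 v$
$S{\left(G \right)} \left(-8879\right) = 18 \left(4 + 18\right) \left(-8879\right) = 18 \cdot 22 \left(-8879\right) = 396 \left(-8879\right) = -3516084$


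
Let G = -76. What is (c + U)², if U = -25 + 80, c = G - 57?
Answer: 6084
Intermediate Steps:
c = -133 (c = -76 - 57 = -133)
U = 55
(c + U)² = (-133 + 55)² = (-78)² = 6084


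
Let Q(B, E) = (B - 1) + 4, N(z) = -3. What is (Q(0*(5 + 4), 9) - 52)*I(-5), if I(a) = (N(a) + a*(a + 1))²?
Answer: -14161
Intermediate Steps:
I(a) = (-3 + a*(1 + a))² (I(a) = (-3 + a*(a + 1))² = (-3 + a*(1 + a))²)
Q(B, E) = 3 + B (Q(B, E) = (-1 + B) + 4 = 3 + B)
(Q(0*(5 + 4), 9) - 52)*I(-5) = ((3 + 0*(5 + 4)) - 52)*(-3 - 5 + (-5)²)² = ((3 + 0*9) - 52)*(-3 - 5 + 25)² = ((3 + 0) - 52)*17² = (3 - 52)*289 = -49*289 = -14161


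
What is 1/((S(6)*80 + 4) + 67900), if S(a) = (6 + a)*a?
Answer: 1/73664 ≈ 1.3575e-5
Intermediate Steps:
S(a) = a*(6 + a)
1/((S(6)*80 + 4) + 67900) = 1/(((6*(6 + 6))*80 + 4) + 67900) = 1/(((6*12)*80 + 4) + 67900) = 1/((72*80 + 4) + 67900) = 1/((5760 + 4) + 67900) = 1/(5764 + 67900) = 1/73664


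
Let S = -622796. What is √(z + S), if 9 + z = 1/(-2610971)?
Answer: 2*I*√1061441822396949994/2610971 ≈ 789.18*I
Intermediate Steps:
z = -23498740/2610971 (z = -9 + 1/(-2610971) = -9 - 1/2610971 = -23498740/2610971 ≈ -9.0000)
√(z + S) = √(-23498740/2610971 - 622796) = √(-1626125793656/2610971) = 2*I*√1061441822396949994/2610971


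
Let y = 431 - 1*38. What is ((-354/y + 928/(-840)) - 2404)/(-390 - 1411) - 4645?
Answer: -115036352369/24772755 ≈ -4643.7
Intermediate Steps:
y = 393 (y = 431 - 38 = 393)
((-354/y + 928/(-840)) - 2404)/(-390 - 1411) - 4645 = ((-354/393 + 928/(-840)) - 2404)/(-390 - 1411) - 4645 = ((-354*1/393 + 928*(-1/840)) - 2404)/(-1801) - 4645 = ((-118/131 - 116/105) - 2404)*(-1/1801) - 4645 = (-27586/13755 - 2404)*(-1/1801) - 4645 = -33094606/13755*(-1/1801) - 4645 = 33094606/24772755 - 4645 = -115036352369/24772755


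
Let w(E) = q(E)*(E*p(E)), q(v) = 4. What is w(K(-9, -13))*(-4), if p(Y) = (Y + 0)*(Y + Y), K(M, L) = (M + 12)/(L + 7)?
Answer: 4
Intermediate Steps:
K(M, L) = (12 + M)/(7 + L)
p(Y) = 2*Y**2 (p(Y) = Y*(2*Y) = 2*Y**2)
w(E) = 8*E**3 (w(E) = 4*(E*(2*E**2)) = 4*(2*E**3) = 8*E**3)
w(K(-9, -13))*(-4) = (8*((12 - 9)/(7 - 13))**3)*(-4) = (8*(3/(-6))**3)*(-4) = (8*(-1/6*3)**3)*(-4) = (8*(-1/2)**3)*(-4) = (8*(-1/8))*(-4) = -1*(-4) = 4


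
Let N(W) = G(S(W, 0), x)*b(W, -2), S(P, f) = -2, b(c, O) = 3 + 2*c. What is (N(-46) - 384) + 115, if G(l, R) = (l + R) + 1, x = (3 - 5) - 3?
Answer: 265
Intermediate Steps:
x = -5 (x = -2 - 3 = -5)
G(l, R) = 1 + R + l (G(l, R) = (R + l) + 1 = 1 + R + l)
N(W) = -18 - 12*W (N(W) = (1 - 5 - 2)*(3 + 2*W) = -6*(3 + 2*W) = -18 - 12*W)
(N(-46) - 384) + 115 = ((-18 - 12*(-46)) - 384) + 115 = ((-18 + 552) - 384) + 115 = (534 - 384) + 115 = 150 + 115 = 265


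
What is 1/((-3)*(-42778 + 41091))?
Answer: 1/5061 ≈ 0.00019759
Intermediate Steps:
1/((-3)*(-42778 + 41091)) = -⅓/(-1687) = -⅓*(-1/1687) = 1/5061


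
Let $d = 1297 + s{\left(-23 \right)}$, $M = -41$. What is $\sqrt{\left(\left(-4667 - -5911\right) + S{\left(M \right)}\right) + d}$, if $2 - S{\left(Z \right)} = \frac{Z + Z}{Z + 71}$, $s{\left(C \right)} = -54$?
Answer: $\frac{16 \sqrt{2190}}{15} \approx 49.917$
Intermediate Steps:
$S{\left(Z \right)} = 2 - \frac{2 Z}{71 + Z}$ ($S{\left(Z \right)} = 2 - \frac{Z + Z}{Z + 71} = 2 - \frac{2 Z}{71 + Z}$)
$d = 1243$ ($d = 1297 - 54 = 1243$)
$\sqrt{\left(\left(-4667 - -5911\right) + S{\left(M \right)}\right) + d} = \sqrt{\left(\left(-4667 - -5911\right) + \frac{142}{71 - 41}\right) + 1243} = \sqrt{\left(\left(-4667 + 5911\right) + \frac{142}{30}\right) + 1243} = \sqrt{\left(1244 + 142 \cdot \frac{1}{30}\right) + 1243} = \sqrt{\left(1244 + \frac{71}{15}\right) + 1243} = \sqrt{\frac{18731}{15} + 1243} = \sqrt{\frac{37376}{15}} = \frac{16 \sqrt{2190}}{15}$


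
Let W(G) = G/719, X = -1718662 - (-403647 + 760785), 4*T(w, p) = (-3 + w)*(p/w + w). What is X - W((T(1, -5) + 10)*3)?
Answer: -1492500236/719 ≈ -2.0758e+6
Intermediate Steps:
T(w, p) = (-3 + w)*(w + p/w)/4 (T(w, p) = ((-3 + w)*(p/w + w))/4 = ((-3 + w)*(w + p/w))/4 = (-3 + w)*(w + p/w)/4)
X = -2075800 (X = -1718662 - 1*357138 = -1718662 - 357138 = -2075800)
W(G) = G/719 (W(G) = G*(1/719) = G/719)
X - W((T(1, -5) + 10)*3) = -2075800 - ((¼)*(-3*(-5) + 1*(-5 + 1² - 3*1))/1 + 10)*3/719 = -2075800 - ((¼)*1*(15 + 1*(-5 + 1 - 3)) + 10)*3/719 = -2075800 - ((¼)*1*(15 + 1*(-7)) + 10)*3/719 = -2075800 - ((¼)*1*(15 - 7) + 10)*3/719 = -2075800 - ((¼)*1*8 + 10)*3/719 = -2075800 - (2 + 10)*3/719 = -2075800 - 12*3/719 = -2075800 - 36/719 = -1492500236/719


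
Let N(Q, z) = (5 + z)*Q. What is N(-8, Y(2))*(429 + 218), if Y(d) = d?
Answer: -36232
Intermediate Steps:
N(Q, z) = Q*(5 + z)
N(-8, Y(2))*(429 + 218) = (-8*(5 + 2))*(429 + 218) = -8*7*647 = -56*647 = -36232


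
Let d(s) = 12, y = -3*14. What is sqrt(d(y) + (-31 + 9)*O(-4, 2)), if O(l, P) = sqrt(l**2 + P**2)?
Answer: 2*sqrt(3 - 11*sqrt(5)) ≈ 9.2945*I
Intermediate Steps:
y = -42
O(l, P) = sqrt(P**2 + l**2)
sqrt(d(y) + (-31 + 9)*O(-4, 2)) = sqrt(12 + (-31 + 9)*sqrt(2**2 + (-4)**2)) = sqrt(12 - 22*sqrt(4 + 16)) = sqrt(12 - 44*sqrt(5))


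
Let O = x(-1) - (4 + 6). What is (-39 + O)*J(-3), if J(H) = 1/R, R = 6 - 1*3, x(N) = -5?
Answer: -18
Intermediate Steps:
R = 3 (R = 6 - 3 = 3)
O = -15 (O = -5 - (4 + 6) = -5 - 1*10 = -5 - 10 = -15)
J(H) = ⅓ (J(H) = 1/3 = ⅓)
(-39 + O)*J(-3) = (-39 - 15)*(⅓) = -54*⅓ = -18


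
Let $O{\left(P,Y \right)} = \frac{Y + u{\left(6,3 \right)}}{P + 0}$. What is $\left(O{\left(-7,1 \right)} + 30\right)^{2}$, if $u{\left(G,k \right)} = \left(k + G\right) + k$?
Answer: $\frac{38809}{49} \approx 792.02$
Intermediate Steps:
$u{\left(G,k \right)} = G + 2 k$ ($u{\left(G,k \right)} = \left(G + k\right) + k = G + 2 k$)
$O{\left(P,Y \right)} = \frac{12 + Y}{P}$ ($O{\left(P,Y \right)} = \frac{Y + \left(6 + 2 \cdot 3\right)}{P + 0} = \frac{Y + \left(6 + 6\right)}{P} = \frac{Y + 12}{P} = \frac{12 + Y}{P}$)
$\left(O{\left(-7,1 \right)} + 30\right)^{2} = \left(\frac{12 + 1}{-7} + 30\right)^{2} = \left(\left(- \frac{1}{7}\right) 13 + 30\right)^{2} = \left(- \frac{13}{7} + 30\right)^{2} = \left(\frac{197}{7}\right)^{2} = \frac{38809}{49}$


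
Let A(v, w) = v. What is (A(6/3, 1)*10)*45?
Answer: 900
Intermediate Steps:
(A(6/3, 1)*10)*45 = ((6/3)*10)*45 = ((6*(⅓))*10)*45 = (2*10)*45 = 20*45 = 900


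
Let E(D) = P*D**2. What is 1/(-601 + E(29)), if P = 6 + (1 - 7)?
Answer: -1/601 ≈ -0.0016639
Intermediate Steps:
P = 0 (P = 6 - 6 = 0)
E(D) = 0 (E(D) = 0*D**2 = 0)
1/(-601 + E(29)) = 1/(-601 + 0) = 1/(-601) = -1/601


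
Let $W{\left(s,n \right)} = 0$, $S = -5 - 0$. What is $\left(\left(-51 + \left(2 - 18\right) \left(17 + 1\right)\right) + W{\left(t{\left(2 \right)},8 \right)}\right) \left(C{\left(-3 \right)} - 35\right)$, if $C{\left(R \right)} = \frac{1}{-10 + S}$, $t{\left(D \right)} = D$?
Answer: $\frac{59438}{5} \approx 11888.0$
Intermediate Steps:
$S = -5$ ($S = -5 + 0 = -5$)
$C{\left(R \right)} = - \frac{1}{15}$ ($C{\left(R \right)} = \frac{1}{-10 - 5} = \frac{1}{-15} = - \frac{1}{15}$)
$\left(\left(-51 + \left(2 - 18\right) \left(17 + 1\right)\right) + W{\left(t{\left(2 \right)},8 \right)}\right) \left(C{\left(-3 \right)} - 35\right) = \left(\left(-51 + \left(2 - 18\right) \left(17 + 1\right)\right) + 0\right) \left(- \frac{1}{15} - 35\right) = \left(\left(-51 - 288\right) + 0\right) \left(- \frac{526}{15}\right) = \left(-339 + 0\right) \left(- \frac{526}{15}\right) = \left(-339\right) \left(- \frac{526}{15}\right) = \frac{59438}{5}$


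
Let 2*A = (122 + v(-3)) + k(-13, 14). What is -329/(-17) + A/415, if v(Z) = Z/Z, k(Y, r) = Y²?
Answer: 139017/7055 ≈ 19.705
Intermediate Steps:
v(Z) = 1
A = 146 (A = ((122 + 1) + (-13)²)/2 = (123 + 169)/2 = (½)*292 = 146)
-329/(-17) + A/415 = -329/(-17) + 146/415 = -329*(-1/17) + 146*(1/415) = 329/17 + 146/415 = 139017/7055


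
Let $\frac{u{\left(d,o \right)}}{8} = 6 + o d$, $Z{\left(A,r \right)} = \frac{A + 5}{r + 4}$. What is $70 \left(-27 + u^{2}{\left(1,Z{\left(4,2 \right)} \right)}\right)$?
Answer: $250110$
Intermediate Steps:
$Z{\left(A,r \right)} = \frac{5 + A}{4 + r}$
$u{\left(d,o \right)} = 48 + 8 d o$ ($u{\left(d,o \right)} = 8 \left(6 + o d\right) = 8 \left(6 + d o\right) = 48 + 8 d o$)
$70 \left(-27 + u^{2}{\left(1,Z{\left(4,2 \right)} \right)}\right) = 70 \left(-27 + \left(48 + 8 \cdot 1 \frac{5 + 4}{4 + 2}\right)^{2}\right) = 70 \left(-27 + \left(48 + 8 \cdot 1 \cdot \frac{1}{6} \cdot 9\right)^{2}\right) = 70 \left(-27 + \left(48 + 8 \cdot 1 \cdot \frac{3}{2}\right)^{2}\right) = 70 \left(-27 + \left(48 + 12\right)^{2}\right) = 70 \left(-27 + 60^{2}\right) = 70 \left(-27 + 3600\right) = 70 \cdot 3573 = 250110$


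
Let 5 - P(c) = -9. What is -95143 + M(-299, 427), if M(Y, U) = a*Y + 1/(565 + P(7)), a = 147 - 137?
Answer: -56819006/579 ≈ -98133.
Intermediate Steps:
P(c) = 14 (P(c) = 5 - 1*(-9) = 5 + 9 = 14)
a = 10
M(Y, U) = 1/579 + 10*Y (M(Y, U) = 10*Y + 1/(565 + 14) = 10*Y + 1/579 = 1/579 + 10*Y)
-95143 + M(-299, 427) = -95143 + (1/579 + 10*(-299)) = -95143 + (1/579 - 2990) = -95143 - 1731209/579 = -56819006/579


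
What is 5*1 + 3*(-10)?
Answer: -25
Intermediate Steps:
5*1 + 3*(-10) = 5 - 30 = -25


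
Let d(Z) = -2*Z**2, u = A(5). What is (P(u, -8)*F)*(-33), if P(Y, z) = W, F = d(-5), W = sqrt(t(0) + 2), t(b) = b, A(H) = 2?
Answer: 1650*sqrt(2) ≈ 2333.5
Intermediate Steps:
u = 2
W = sqrt(2) (W = sqrt(0 + 2) = sqrt(2) ≈ 1.4142)
F = -50 (F = -2*(-5)**2 = -2*25 = -50)
P(Y, z) = sqrt(2)
(P(u, -8)*F)*(-33) = (sqrt(2)*(-50))*(-33) = -50*sqrt(2)*(-33) = 1650*sqrt(2)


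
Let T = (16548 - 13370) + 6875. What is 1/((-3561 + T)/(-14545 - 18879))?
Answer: -8356/1623 ≈ -5.1485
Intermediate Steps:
T = 10053 (T = 3178 + 6875 = 10053)
1/((-3561 + T)/(-14545 - 18879)) = 1/((-3561 + 10053)/(-14545 - 18879)) = 1/(6492/(-33424)) = 1/(6492*(-1/33424)) = 1/(-1623/8356) = -8356/1623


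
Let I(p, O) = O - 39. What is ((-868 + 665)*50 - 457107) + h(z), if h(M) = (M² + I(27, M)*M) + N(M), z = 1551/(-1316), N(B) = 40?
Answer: -183129957/392 ≈ -4.6717e+5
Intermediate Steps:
I(p, O) = -39 + O
z = -33/28 (z = 1551*(-1/1316) = -33/28 ≈ -1.1786)
h(M) = 40 + M² + M*(-39 + M) (h(M) = (M² + (-39 + M)*M) + 40 = (M² + M*(-39 + M)) + 40 = 40 + M² + M*(-39 + M))
((-868 + 665)*50 - 457107) + h(z) = ((-868 + 665)*50 - 457107) + (40 + (-33/28)² - 33*(-39 - 33/28)/28) = (-203*50 - 457107) + (40 + 1089/784 - 33/28*(-1125/28)) = (-10150 - 457107) + (40 + 1089/784 + 37125/784) = -467257 + 34787/392 = -183129957/392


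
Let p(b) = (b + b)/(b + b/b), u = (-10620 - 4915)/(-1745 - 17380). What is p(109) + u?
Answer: 117562/42075 ≈ 2.7941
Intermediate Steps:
u = 3107/3825 (u = -15535/(-19125) = -15535*(-1/19125) = 3107/3825 ≈ 0.81229)
p(b) = 2*b/(1 + b) (p(b) = (2*b)/(b + 1) = (2*b)/(1 + b) = 2*b/(1 + b))
p(109) + u = 2*109/(1 + 109) + 3107/3825 = 2*109/110 + 3107/3825 = 2*109*(1/110) + 3107/3825 = 109/55 + 3107/3825 = 117562/42075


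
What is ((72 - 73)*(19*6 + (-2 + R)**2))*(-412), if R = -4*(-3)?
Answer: 88168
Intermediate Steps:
R = 12
((72 - 73)*(19*6 + (-2 + R)**2))*(-412) = ((72 - 73)*(19*6 + (-2 + 12)**2))*(-412) = -(114 + 10**2)*(-412) = -(114 + 100)*(-412) = -1*214*(-412) = -214*(-412) = 88168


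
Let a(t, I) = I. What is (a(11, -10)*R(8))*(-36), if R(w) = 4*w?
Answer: 11520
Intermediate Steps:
(a(11, -10)*R(8))*(-36) = -40*8*(-36) = -10*32*(-36) = -320*(-36) = 11520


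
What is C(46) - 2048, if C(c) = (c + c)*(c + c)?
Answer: 6416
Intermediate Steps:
C(c) = 4*c² (C(c) = (2*c)*(2*c) = 4*c²)
C(46) - 2048 = 4*46² - 2048 = 4*2116 - 2048 = 8464 - 2048 = 6416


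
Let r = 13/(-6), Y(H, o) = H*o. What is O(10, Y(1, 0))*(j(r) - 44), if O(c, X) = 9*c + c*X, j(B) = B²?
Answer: -7075/2 ≈ -3537.5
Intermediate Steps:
r = -13/6 (r = 13*(-⅙) = -13/6 ≈ -2.1667)
O(c, X) = 9*c + X*c
O(10, Y(1, 0))*(j(r) - 44) = (10*(9 + 1*0))*((-13/6)² - 44) = (10*(9 + 0))*(169/36 - 44) = (10*9)*(-1415/36) = 90*(-1415/36) = -7075/2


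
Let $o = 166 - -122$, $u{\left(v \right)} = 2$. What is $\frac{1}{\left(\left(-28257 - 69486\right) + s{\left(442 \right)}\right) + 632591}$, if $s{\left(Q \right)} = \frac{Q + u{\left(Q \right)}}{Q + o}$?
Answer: $\frac{365}{195219742} \approx 1.8697 \cdot 10^{-6}$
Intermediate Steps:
$o = 288$ ($o = 166 + 122 = 288$)
$s{\left(Q \right)} = \frac{2 + Q}{288 + Q}$ ($s{\left(Q \right)} = \frac{Q + 2}{Q + 288} = \frac{2 + Q}{288 + Q}$)
$\frac{1}{\left(\left(-28257 - 69486\right) + s{\left(442 \right)}\right) + 632591} = \frac{1}{\left(\left(-28257 - 69486\right) + \frac{2 + 442}{288 + 442}\right) + 632591} = \frac{1}{\left(-97743 + \frac{1}{730} \cdot 444\right) + 632591} = \frac{1}{\left(-97743 + \frac{222}{365}\right) + 632591} = \frac{1}{- \frac{35675973}{365} + 632591} = \frac{1}{\frac{195219742}{365}} = \frac{365}{195219742}$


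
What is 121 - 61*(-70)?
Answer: 4391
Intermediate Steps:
121 - 61*(-70) = 121 + 4270 = 4391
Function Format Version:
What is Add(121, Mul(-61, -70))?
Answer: 4391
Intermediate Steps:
Add(121, Mul(-61, -70)) = Add(121, 4270) = 4391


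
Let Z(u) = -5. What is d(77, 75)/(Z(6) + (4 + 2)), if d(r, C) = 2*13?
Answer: 26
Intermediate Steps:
d(r, C) = 26
d(77, 75)/(Z(6) + (4 + 2)) = 26/(-5 + (4 + 2)) = 26/(-5 + 6) = 26/1 = 1*26 = 26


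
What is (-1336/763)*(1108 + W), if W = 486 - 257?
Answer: -255176/109 ≈ -2341.1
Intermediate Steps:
W = 229
(-1336/763)*(1108 + W) = (-1336/763)*(1108 + 229) = -1336*1/763*1337 = -1336/763*1337 = -255176/109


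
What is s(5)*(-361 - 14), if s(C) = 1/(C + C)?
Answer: -75/2 ≈ -37.500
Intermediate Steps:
s(C) = 1/(2*C)
s(5)*(-361 - 14) = ((½)/5)*(-361 - 14) = ((½)*(⅕))*(-375) = (⅒)*(-375) = -75/2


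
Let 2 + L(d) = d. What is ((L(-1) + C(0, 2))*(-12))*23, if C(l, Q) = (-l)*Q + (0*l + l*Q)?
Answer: 828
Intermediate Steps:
L(d) = -2 + d
C(l, Q) = 0 (C(l, Q) = -Q*l + (0 + Q*l) = -Q*l + Q*l = 0)
((L(-1) + C(0, 2))*(-12))*23 = (((-2 - 1) + 0)*(-12))*23 = ((-3 + 0)*(-12))*23 = -3*(-12)*23 = 36*23 = 828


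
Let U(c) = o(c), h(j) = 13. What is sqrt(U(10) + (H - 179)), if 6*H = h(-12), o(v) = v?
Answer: I*sqrt(6006)/6 ≈ 12.916*I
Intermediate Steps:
H = 13/6 (H = (1/6)*13 = 13/6 ≈ 2.1667)
U(c) = c
sqrt(U(10) + (H - 179)) = sqrt(10 + (13/6 - 179)) = sqrt(10 - 1061/6) = sqrt(-1001/6) = I*sqrt(6006)/6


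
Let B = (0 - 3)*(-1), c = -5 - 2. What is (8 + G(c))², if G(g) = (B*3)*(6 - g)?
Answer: 15625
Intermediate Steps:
c = -7
B = 3 (B = -3*(-1) = 3)
G(g) = 54 - 9*g (G(g) = (3*3)*(6 - g) = 9*(6 - g) = 54 - 9*g)
(8 + G(c))² = (8 + (54 - 9*(-7)))² = (8 + (54 + 63))² = (8 + 117)² = 125² = 15625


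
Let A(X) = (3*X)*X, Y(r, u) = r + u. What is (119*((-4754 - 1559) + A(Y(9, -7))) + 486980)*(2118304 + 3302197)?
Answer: -1424719062339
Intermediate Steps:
A(X) = 3*X**2
(119*((-4754 - 1559) + A(Y(9, -7))) + 486980)*(2118304 + 3302197) = (119*((-4754 - 1559) + 3*(9 - 7)**2) + 486980)*(2118304 + 3302197) = (119*(-6313 + 3*2**2) + 486980)*5420501 = (119*(-6313 + 3*4) + 486980)*5420501 = (119*(-6313 + 12) + 486980)*5420501 = (119*(-6301) + 486980)*5420501 = (-749819 + 486980)*5420501 = -262839*5420501 = -1424719062339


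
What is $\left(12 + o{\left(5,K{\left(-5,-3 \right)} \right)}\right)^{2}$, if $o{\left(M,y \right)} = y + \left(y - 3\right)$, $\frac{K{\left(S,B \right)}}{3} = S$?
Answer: $441$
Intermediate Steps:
$K{\left(S,B \right)} = 3 S$
$o{\left(M,y \right)} = -3 + 2 y$ ($o{\left(M,y \right)} = y + \left(y - 3\right) = y + \left(-3 + y\right) = -3 + 2 y$)
$\left(12 + o{\left(5,K{\left(-5,-3 \right)} \right)}\right)^{2} = \left(12 + \left(-3 + 2 \cdot 3 \left(-5\right)\right)\right)^{2} = \left(12 + \left(-3 + 2 \left(-15\right)\right)\right)^{2} = \left(12 - 33\right)^{2} = \left(-21\right)^{2} = 441$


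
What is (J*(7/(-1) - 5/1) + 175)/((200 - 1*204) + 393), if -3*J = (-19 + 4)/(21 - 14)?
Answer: 1165/2723 ≈ 0.42784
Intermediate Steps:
J = 5/7 (J = -(-19 + 4)/(3*(21 - 14)) = -(-5)/7 = -⅓*(-15/7) = 5/7 ≈ 0.71429)
(J*(7/(-1) - 5/1) + 175)/((200 - 1*204) + 393) = (5*(7/(-1) - 5/1)/7 + 175)/((200 - 1*204) + 393) = (5*(7*(-1) - 5*1)/7 + 175)/((200 - 204) + 393) = (5*(-7 - 5)/7 + 175)/(-4 + 393) = ((5/7)*(-12) + 175)/389 = (-60/7 + 175)*(1/389) = (1165/7)*(1/389) = 1165/2723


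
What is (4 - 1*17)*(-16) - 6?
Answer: 202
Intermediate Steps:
(4 - 1*17)*(-16) - 6 = (4 - 17)*(-16) - 6 = -13*(-16) - 6 = 208 - 6 = 202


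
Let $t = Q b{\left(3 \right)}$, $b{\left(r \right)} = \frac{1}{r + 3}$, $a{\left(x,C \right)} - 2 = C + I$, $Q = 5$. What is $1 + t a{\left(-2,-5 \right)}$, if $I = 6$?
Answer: $\frac{7}{2} \approx 3.5$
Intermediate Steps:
$a{\left(x,C \right)} = 8 + C$ ($a{\left(x,C \right)} = 2 + \left(C + 6\right) = 2 + \left(6 + C\right) = 8 + C$)
$b{\left(r \right)} = \frac{1}{3 + r}$
$t = \frac{5}{6}$ ($t = \frac{5}{3 + 3} = \frac{5}{6} \approx 0.83333$)
$1 + t a{\left(-2,-5 \right)} = 1 + \frac{5 \left(8 - 5\right)}{6} = 1 + \frac{5}{6} \cdot 3 = 1 + \frac{5}{2} = \frac{7}{2}$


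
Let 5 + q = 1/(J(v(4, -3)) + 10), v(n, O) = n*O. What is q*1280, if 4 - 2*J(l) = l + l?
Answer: -19040/3 ≈ -6346.7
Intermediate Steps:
v(n, O) = O*n
J(l) = 2 - l (J(l) = 2 - (l + l)/2 = 2 - l)
q = -119/24 (q = -5 + 1/((2 - (-3)*4) + 10) = -5 + 1/((2 - 1*(-12)) + 10) = -5 + 1/((2 + 12) + 10) = -5 + 1/(14 + 10) = -5 + 1/24 = -119/24 ≈ -4.9583)
q*1280 = -119/24*1280 = -19040/3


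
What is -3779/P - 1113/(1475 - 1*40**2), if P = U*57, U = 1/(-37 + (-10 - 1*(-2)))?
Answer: 7106772/2375 ≈ 2992.3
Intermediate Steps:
U = -1/45 (U = 1/(-37 + (-10 + 2)) = 1/(-37 - 8) = 1/(-45) = -1/45 ≈ -0.022222)
P = -19/15 (P = -1/45*57 = -19/15 ≈ -1.2667)
-3779/P - 1113/(1475 - 1*40**2) = -3779/(-19/15) - 1113/(1475 - 1*40**2) = -3779*(-15/19) - 1113/(1475 - 1*1600) = 56685/19 - 1113/(1475 - 1600) = 56685/19 - 1113/(-125) = 56685/19 - 1113*(-1/125) = 56685/19 + 1113/125 = 7106772/2375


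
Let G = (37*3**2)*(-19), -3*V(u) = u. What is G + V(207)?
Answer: -6396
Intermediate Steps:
V(u) = -u/3
G = -6327 (G = (37*9)*(-19) = 333*(-19) = -6327)
G + V(207) = -6327 - 1/3*207 = -6327 - 69 = -6396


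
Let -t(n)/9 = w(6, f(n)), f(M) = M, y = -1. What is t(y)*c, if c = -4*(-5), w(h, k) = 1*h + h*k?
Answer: 0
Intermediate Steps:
w(h, k) = h + h*k
t(n) = -54 - 54*n (t(n) = -54*(1 + n) = -9*(6 + 6*n) = -54 - 54*n)
c = 20
t(y)*c = (-54 - 54*(-1))*20 = (-54 + 54)*20 = 0*20 = 0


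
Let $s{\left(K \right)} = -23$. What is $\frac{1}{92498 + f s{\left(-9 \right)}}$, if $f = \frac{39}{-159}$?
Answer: $\frac{53}{4902693} \approx 1.081 \cdot 10^{-5}$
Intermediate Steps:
$f = - \frac{13}{53}$ ($f = 39 \left(- \frac{1}{159}\right) = - \frac{13}{53} \approx -0.24528$)
$\frac{1}{92498 + f s{\left(-9 \right)}} = \frac{1}{92498 - - \frac{299}{53}} = \frac{1}{92498 + \frac{299}{53}} = \frac{1}{\frac{4902693}{53}} = \frac{53}{4902693}$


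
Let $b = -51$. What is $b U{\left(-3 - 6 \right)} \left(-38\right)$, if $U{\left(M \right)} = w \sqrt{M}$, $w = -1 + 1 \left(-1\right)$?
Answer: $- 11628 i \approx - 11628.0 i$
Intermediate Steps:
$w = -2$ ($w = -1 - 1 = -2$)
$U{\left(M \right)} = - 2 \sqrt{M}$
$b U{\left(-3 - 6 \right)} \left(-38\right) = - 51 \left(- 2 \sqrt{-3 - 6}\right) \left(-38\right) = - 51 \left(- 2 \sqrt{-9}\right) \left(-38\right) = - 51 \left(- 2 \cdot 3 i\right) \left(-38\right) = - 51 \left(- 6 i\right) \left(-38\right) = 306 i \left(-38\right) = - 11628 i$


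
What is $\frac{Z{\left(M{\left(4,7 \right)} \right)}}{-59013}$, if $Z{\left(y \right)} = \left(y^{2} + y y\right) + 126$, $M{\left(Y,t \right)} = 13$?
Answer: $- \frac{464}{59013} \approx -0.0078627$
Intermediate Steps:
$Z{\left(y \right)} = 126 + 2 y^{2}$ ($Z{\left(y \right)} = \left(y^{2} + y^{2}\right) + 126 = 2 y^{2} + 126 = 126 + 2 y^{2}$)
$\frac{Z{\left(M{\left(4,7 \right)} \right)}}{-59013} = \frac{126 + 2 \cdot 13^{2}}{-59013} = \left(126 + 2 \cdot 169\right) \left(- \frac{1}{59013}\right) = \left(126 + 338\right) \left(- \frac{1}{59013}\right) = 464 \left(- \frac{1}{59013}\right) = - \frac{464}{59013}$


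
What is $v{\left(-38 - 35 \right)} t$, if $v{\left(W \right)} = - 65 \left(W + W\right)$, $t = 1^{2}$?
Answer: $9490$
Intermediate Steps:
$t = 1$
$v{\left(W \right)} = - 130 W$ ($v{\left(W \right)} = - 65 \cdot 2 W = - 130 W$)
$v{\left(-38 - 35 \right)} t = - 130 \left(-38 - 35\right) 1 = \left(-130\right) \left(-73\right) 1 = 9490 \cdot 1 = 9490$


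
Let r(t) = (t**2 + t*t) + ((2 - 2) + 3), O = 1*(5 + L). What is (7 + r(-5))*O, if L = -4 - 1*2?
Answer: -60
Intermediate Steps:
L = -6 (L = -4 - 2 = -6)
O = -1 (O = 1*(5 - 6) = 1*(-1) = -1)
r(t) = 3 + 2*t**2 (r(t) = (t**2 + t**2) + (0 + 3) = 2*t**2 + 3 = 3 + 2*t**2)
(7 + r(-5))*O = (7 + (3 + 2*(-5)**2))*(-1) = (7 + (3 + 2*25))*(-1) = (7 + (3 + 50))*(-1) = (7 + 53)*(-1) = 60*(-1) = -60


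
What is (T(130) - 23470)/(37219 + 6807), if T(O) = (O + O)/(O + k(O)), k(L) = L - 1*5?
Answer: -598459/1122663 ≈ -0.53307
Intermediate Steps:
k(L) = -5 + L (k(L) = L - 5 = -5 + L)
T(O) = 2*O/(-5 + 2*O) (T(O) = (O + O)/(O + (-5 + O)) = (2*O)/(-5 + 2*O) = 2*O/(-5 + 2*O))
(T(130) - 23470)/(37219 + 6807) = (2*130/(-5 + 2*130) - 23470)/(37219 + 6807) = (2*130/(-5 + 260) - 23470)/44026 = (2*130/255 - 23470)*(1/44026) = (2*130*(1/255) - 23470)*(1/44026) = (52/51 - 23470)*(1/44026) = -1196918/51*1/44026 = -598459/1122663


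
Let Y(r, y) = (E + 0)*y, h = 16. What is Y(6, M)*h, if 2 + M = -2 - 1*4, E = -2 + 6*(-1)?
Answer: 1024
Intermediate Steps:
E = -8 (E = -2 - 6 = -8)
M = -8 (M = -2 + (-2 - 1*4) = -2 + (-2 - 4) = -2 - 6 = -8)
Y(r, y) = -8*y (Y(r, y) = (-8 + 0)*y = -8*y)
Y(6, M)*h = -8*(-8)*16 = 64*16 = 1024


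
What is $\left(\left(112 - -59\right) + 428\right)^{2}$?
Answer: $358801$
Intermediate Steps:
$\left(\left(112 - -59\right) + 428\right)^{2} = \left(\left(112 + 59\right) + 428\right)^{2} = \left(171 + 428\right)^{2} = 599^{2} = 358801$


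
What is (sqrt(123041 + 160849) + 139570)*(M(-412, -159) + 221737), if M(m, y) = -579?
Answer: 30867022060 + 221158*sqrt(283890) ≈ 3.0985e+10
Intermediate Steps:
(sqrt(123041 + 160849) + 139570)*(M(-412, -159) + 221737) = (sqrt(123041 + 160849) + 139570)*(-579 + 221737) = (sqrt(283890) + 139570)*221158 = (139570 + sqrt(283890))*221158 = 30867022060 + 221158*sqrt(283890)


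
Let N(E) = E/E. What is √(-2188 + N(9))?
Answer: 27*I*√3 ≈ 46.765*I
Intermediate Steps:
N(E) = 1
√(-2188 + N(9)) = √(-2188 + 1) = √(-2187) = 27*I*√3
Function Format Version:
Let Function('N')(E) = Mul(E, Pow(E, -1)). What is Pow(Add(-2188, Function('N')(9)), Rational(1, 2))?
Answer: Mul(27, I, Pow(3, Rational(1, 2))) ≈ Mul(46.765, I)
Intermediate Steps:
Function('N')(E) = 1
Pow(Add(-2188, Function('N')(9)), Rational(1, 2)) = Pow(Add(-2188, 1), Rational(1, 2)) = Pow(-2187, Rational(1, 2)) = Mul(27, I, Pow(3, Rational(1, 2)))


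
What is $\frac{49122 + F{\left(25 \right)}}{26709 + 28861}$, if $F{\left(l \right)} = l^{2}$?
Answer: $\frac{49747}{55570} \approx 0.89521$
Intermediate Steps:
$\frac{49122 + F{\left(25 \right)}}{26709 + 28861} = \frac{49122 + 25^{2}}{26709 + 28861} = \frac{49122 + 625}{55570} = 49747 \cdot \frac{1}{55570} = \frac{49747}{55570}$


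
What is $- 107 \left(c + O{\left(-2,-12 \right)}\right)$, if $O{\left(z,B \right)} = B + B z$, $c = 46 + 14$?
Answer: $-7704$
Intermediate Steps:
$c = 60$
$- 107 \left(c + O{\left(-2,-12 \right)}\right) = - 107 \left(60 - 12 \left(1 - 2\right)\right) = - 107 \left(60 - -12\right) = - 107 \left(60 + 12\right) = \left(-107\right) 72 = -7704$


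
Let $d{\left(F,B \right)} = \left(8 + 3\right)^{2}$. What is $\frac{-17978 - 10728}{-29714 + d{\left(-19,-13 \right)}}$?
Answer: $\frac{28706}{29593} \approx 0.97003$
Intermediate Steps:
$d{\left(F,B \right)} = 121$ ($d{\left(F,B \right)} = 11^{2} = 121$)
$\frac{-17978 - 10728}{-29714 + d{\left(-19,-13 \right)}} = \frac{-17978 - 10728}{-29714 + 121} = - \frac{28706}{-29593} = \left(-28706\right) \left(- \frac{1}{29593}\right) = \frac{28706}{29593}$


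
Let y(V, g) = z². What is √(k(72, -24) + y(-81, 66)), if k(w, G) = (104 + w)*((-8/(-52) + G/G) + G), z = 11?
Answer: 11*I*√5447/13 ≈ 62.449*I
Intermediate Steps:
y(V, g) = 121 (y(V, g) = 11² = 121)
k(w, G) = (104 + w)*(15/13 + G) (k(w, G) = (104 + w)*((-8*(-1/52) + 1) + G) = (104 + w)*((2/13 + 1) + G) = (104 + w)*(15/13 + G))
√(k(72, -24) + y(-81, 66)) = √((120 + 104*(-24) + (15/13)*72 - 24*72) + 121) = √((120 - 2496 + 1080/13 - 1728) + 121) = √(-52272/13 + 121) = √(-50699/13) = 11*I*√5447/13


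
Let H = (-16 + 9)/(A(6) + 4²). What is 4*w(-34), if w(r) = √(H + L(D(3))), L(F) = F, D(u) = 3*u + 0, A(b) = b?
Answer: 2*√4202/11 ≈ 11.786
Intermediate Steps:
D(u) = 3*u
H = -7/22 (H = (-16 + 9)/(6 + 4²) = -7/(6 + 16) = -7/22 ≈ -0.31818)
w(r) = √4202/22 (w(r) = √(-7/22 + 3*3) = √(-7/22 + 9) = √(191/22) = √4202/22)
4*w(-34) = 4*(√4202/22) = 2*√4202/11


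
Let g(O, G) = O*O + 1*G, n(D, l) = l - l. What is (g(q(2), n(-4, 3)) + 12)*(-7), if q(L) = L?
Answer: -112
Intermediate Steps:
n(D, l) = 0
g(O, G) = G + O² (g(O, G) = O² + G = G + O²)
(g(q(2), n(-4, 3)) + 12)*(-7) = ((0 + 2²) + 12)*(-7) = ((0 + 4) + 12)*(-7) = (4 + 12)*(-7) = 16*(-7) = -112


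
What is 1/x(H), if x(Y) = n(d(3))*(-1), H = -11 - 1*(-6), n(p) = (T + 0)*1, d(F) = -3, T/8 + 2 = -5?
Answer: 1/56 ≈ 0.017857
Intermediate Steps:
T = -56 (T = -16 + 8*(-5) = -16 - 40 = -56)
n(p) = -56 (n(p) = (-56 + 0)*1 = -56*1 = -56)
H = -5 (H = -11 + 6 = -5)
x(Y) = 56 (x(Y) = -56*(-1) = 56)
1/x(H) = 1/56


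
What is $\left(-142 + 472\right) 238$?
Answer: $78540$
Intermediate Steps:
$\left(-142 + 472\right) 238 = 330 \cdot 238 = 78540$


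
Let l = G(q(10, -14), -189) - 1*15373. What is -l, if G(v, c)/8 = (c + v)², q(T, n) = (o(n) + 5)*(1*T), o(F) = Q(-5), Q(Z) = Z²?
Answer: -83195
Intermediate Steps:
o(F) = 25 (o(F) = (-5)² = 25)
q(T, n) = 30*T (q(T, n) = (25 + 5)*(1*T) = 30*T)
G(v, c) = 8*(c + v)²
l = 83195 (l = 8*(-189 + 30*10)² - 1*15373 = 8*(-189 + 300)² - 15373 = 8*111² - 15373 = 8*12321 - 15373 = 98568 - 15373 = 83195)
-l = -1*83195 = -83195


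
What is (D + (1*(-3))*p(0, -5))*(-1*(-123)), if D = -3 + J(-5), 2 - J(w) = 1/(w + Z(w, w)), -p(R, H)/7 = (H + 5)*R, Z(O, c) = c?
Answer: -1107/10 ≈ -110.70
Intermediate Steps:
p(R, H) = -7*R*(5 + H) (p(R, H) = -7*(H + 5)*R = -7*(5 + H)*R = -7*R*(5 + H))
J(w) = 2 - 1/(2*w) (J(w) = 2 - 1/(w + w) = 2 - 1/(2*w))
D = -9/10 (D = -3 + (2 - 1/2/(-5)) = -3 + (2 - 1/2*(-1/5)) = -3 + (2 + 1/10) = -3 + 21/10 = -9/10 ≈ -0.90000)
(D + (1*(-3))*p(0, -5))*(-1*(-123)) = (-9/10 + (1*(-3))*(-7*0*(5 - 5)))*(-1*(-123)) = (-9/10 - (-21)*0*0)*123 = (-9/10 - 3*0)*123 = (-9/10 + 0)*123 = -9/10*123 = -1107/10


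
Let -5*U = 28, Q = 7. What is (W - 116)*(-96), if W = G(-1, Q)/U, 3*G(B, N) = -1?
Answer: 77912/7 ≈ 11130.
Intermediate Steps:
G(B, N) = -1/3 (G(B, N) = (1/3)*(-1) = -1/3)
U = -28/5 (U = -1/5*28 = -28/5 ≈ -5.6000)
W = 5/84 (W = -1/(3*(-28/5)) = -1/3*(-5/28) = 5/84 ≈ 0.059524)
(W - 116)*(-96) = (5/84 - 116)*(-96) = -9739/84*(-96) = 77912/7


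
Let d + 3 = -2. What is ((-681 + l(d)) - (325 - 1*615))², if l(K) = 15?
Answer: 141376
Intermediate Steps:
d = -5 (d = -3 - 2 = -5)
((-681 + l(d)) - (325 - 1*615))² = ((-681 + 15) - (325 - 1*615))² = (-666 - (325 - 615))² = (-666 - 1*(-290))² = (-666 + 290)² = (-376)² = 141376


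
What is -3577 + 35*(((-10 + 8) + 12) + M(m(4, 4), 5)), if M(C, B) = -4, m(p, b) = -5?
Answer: -3367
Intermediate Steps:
-3577 + 35*(((-10 + 8) + 12) + M(m(4, 4), 5)) = -3577 + 35*(((-10 + 8) + 12) - 4) = -3577 + 35*((-2 + 12) - 4) = -3577 + 35*(10 - 4) = -3577 + 35*6 = -3577 + 210 = -3367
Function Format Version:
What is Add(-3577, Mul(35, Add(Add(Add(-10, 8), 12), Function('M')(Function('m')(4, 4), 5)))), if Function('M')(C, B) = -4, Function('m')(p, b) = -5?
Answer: -3367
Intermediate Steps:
Add(-3577, Mul(35, Add(Add(Add(-10, 8), 12), Function('M')(Function('m')(4, 4), 5)))) = Add(-3577, Mul(35, Add(Add(Add(-10, 8), 12), -4))) = Add(-3577, Mul(35, Add(Add(-2, 12), -4))) = Add(-3577, Mul(35, Add(10, -4))) = Add(-3577, Mul(35, 6)) = Add(-3577, 210) = -3367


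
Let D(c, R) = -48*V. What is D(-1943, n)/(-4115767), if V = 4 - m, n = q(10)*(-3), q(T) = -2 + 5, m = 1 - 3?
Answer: 288/4115767 ≈ 6.9975e-5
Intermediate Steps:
m = -2
q(T) = 3
n = -9 (n = 3*(-3) = -9)
V = 6 (V = 4 - 1*(-2) = 4 + 2 = 6)
D(c, R) = -288 (D(c, R) = -48*6 = -288)
D(-1943, n)/(-4115767) = -288/(-4115767) = -288*(-1/4115767) = 288/4115767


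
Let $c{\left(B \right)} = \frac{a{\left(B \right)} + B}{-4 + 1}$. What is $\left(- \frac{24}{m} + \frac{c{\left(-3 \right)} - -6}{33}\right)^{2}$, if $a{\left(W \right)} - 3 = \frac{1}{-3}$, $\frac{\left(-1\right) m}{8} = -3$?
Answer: $\frac{484}{729} \approx 0.66392$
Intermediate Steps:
$m = 24$ ($m = \left(-8\right) \left(-3\right) = 24$)
$a{\left(W \right)} = \frac{8}{3}$ ($a{\left(W \right)} = 3 + \frac{1}{-3} = 3 - \frac{1}{3} = \frac{8}{3}$)
$c{\left(B \right)} = - \frac{8}{9} - \frac{B}{3}$ ($c{\left(B \right)} = \frac{\frac{8}{3} + B}{-4 + 1} = \frac{\frac{8}{3} + B}{-3} = \left(\frac{8}{3} + B\right) \left(- \frac{1}{3}\right) = - \frac{8}{9} - \frac{B}{3}$)
$\left(- \frac{24}{m} + \frac{c{\left(-3 \right)} - -6}{33}\right)^{2} = \left(- \frac{24}{24} + \frac{\left(- \frac{8}{9} - -1\right) - -6}{33}\right)^{2} = \left(\left(-24\right) \frac{1}{24} + \left(\left(- \frac{8}{9} + 1\right) + 6\right) \frac{1}{33}\right)^{2} = \left(-1 + \left(\frac{1}{9} + 6\right) \frac{1}{33}\right)^{2} = \left(-1 + \frac{55}{9} \cdot \frac{1}{33}\right)^{2} = \left(-1 + \frac{5}{27}\right)^{2} = \left(- \frac{22}{27}\right)^{2} = \frac{484}{729}$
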